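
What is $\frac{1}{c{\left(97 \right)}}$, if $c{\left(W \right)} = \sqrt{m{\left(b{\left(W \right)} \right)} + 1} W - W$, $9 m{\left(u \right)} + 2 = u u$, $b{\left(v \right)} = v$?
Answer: $\frac{9}{912479} + \frac{6 \sqrt{2354}}{912479} \approx 0.00032889$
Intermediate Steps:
$m{\left(u \right)} = - \frac{2}{9} + \frac{u^{2}}{9}$ ($m{\left(u \right)} = - \frac{2}{9} + \frac{u u}{9} = - \frac{2}{9} + \frac{u^{2}}{9}$)
$c{\left(W \right)} = - W + W \sqrt{\frac{7}{9} + \frac{W^{2}}{9}}$ ($c{\left(W \right)} = \sqrt{\left(- \frac{2}{9} + \frac{W^{2}}{9}\right) + 1} W - W = \sqrt{\frac{7}{9} + \frac{W^{2}}{9}} W - W = W \sqrt{\frac{7}{9} + \frac{W^{2}}{9}} - W = - W + W \sqrt{\frac{7}{9} + \frac{W^{2}}{9}}$)
$\frac{1}{c{\left(97 \right)}} = \frac{1}{\frac{1}{3} \cdot 97 \left(-3 + \sqrt{7 + 97^{2}}\right)} = \frac{1}{\frac{1}{3} \cdot 97 \left(-3 + \sqrt{7 + 9409}\right)} = \frac{1}{\frac{1}{3} \cdot 97 \left(-3 + \sqrt{9416}\right)} = \frac{1}{\frac{1}{3} \cdot 97 \left(-3 + 2 \sqrt{2354}\right)} = \frac{1}{-97 + \frac{194 \sqrt{2354}}{3}}$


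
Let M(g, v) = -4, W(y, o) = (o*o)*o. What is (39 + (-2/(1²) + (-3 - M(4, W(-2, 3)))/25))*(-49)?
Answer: -45374/25 ≈ -1815.0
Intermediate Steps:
W(y, o) = o³ (W(y, o) = o²*o = o³)
(39 + (-2/(1²) + (-3 - M(4, W(-2, 3)))/25))*(-49) = (39 + (-2/(1²) + (-3 - 1*(-4))/25))*(-49) = (39 + (-2/1 + (-3 + 4)*(1/25)))*(-49) = (39 + (-2*1 + 1*(1/25)))*(-49) = (39 + (-2 + 1/25))*(-49) = (39 - 49/25)*(-49) = (926/25)*(-49) = -45374/25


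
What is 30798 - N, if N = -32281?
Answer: 63079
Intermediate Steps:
30798 - N = 30798 - 1*(-32281) = 30798 + 32281 = 63079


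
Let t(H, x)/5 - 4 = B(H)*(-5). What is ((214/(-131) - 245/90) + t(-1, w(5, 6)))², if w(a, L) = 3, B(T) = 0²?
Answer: 1360798321/5560164 ≈ 244.74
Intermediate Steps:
B(T) = 0
t(H, x) = 20 (t(H, x) = 20 + 5*(0*(-5)) = 20 + 5*0 = 20 + 0 = 20)
((214/(-131) - 245/90) + t(-1, w(5, 6)))² = ((214/(-131) - 245/90) + 20)² = ((214*(-1/131) - 245*1/90) + 20)² = ((-214/131 - 49/18) + 20)² = (-10271/2358 + 20)² = (36889/2358)² = 1360798321/5560164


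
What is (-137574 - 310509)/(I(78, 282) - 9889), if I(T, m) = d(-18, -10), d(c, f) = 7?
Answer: 49787/1098 ≈ 45.343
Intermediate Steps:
I(T, m) = 7
(-137574 - 310509)/(I(78, 282) - 9889) = (-137574 - 310509)/(7 - 9889) = -448083/(-9882) = -448083*(-1/9882) = 49787/1098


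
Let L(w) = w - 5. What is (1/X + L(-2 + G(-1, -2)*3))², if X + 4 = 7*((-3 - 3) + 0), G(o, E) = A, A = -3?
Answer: 543169/2116 ≈ 256.70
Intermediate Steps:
G(o, E) = -3
X = -46 (X = -4 + 7*((-3 - 3) + 0) = -4 + 7*(-6 + 0) = -4 + 7*(-6) = -4 - 42 = -46)
L(w) = -5 + w
(1/X + L(-2 + G(-1, -2)*3))² = (1/(-46) + (-5 + (-2 - 3*3)))² = (-1/46 + (-5 + (-2 - 9)))² = (-1/46 + (-5 - 11))² = (-1/46 - 16)² = (-737/46)² = 543169/2116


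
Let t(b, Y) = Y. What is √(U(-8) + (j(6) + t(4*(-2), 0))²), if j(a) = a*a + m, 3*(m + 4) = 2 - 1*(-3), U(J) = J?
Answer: √10129/3 ≈ 33.548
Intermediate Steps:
m = -7/3 (m = -4 + (2 - 1*(-3))/3 = -4 + (2 + 3)/3 = -4 + (⅓)*5 = -4 + 5/3 = -7/3 ≈ -2.3333)
j(a) = -7/3 + a² (j(a) = a*a - 7/3 = a² - 7/3 = -7/3 + a²)
√(U(-8) + (j(6) + t(4*(-2), 0))²) = √(-8 + ((-7/3 + 6²) + 0)²) = √(-8 + ((-7/3 + 36) + 0)²) = √(-8 + (101/3 + 0)²) = √(-8 + (101/3)²) = √(-8 + 10201/9) = √(10129/9) = √10129/3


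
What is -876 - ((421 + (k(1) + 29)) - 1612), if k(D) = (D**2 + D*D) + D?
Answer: 283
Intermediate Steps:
k(D) = D + 2*D**2 (k(D) = (D**2 + D**2) + D = 2*D**2 + D = D + 2*D**2)
-876 - ((421 + (k(1) + 29)) - 1612) = -876 - ((421 + (1*(1 + 2*1) + 29)) - 1612) = -876 - ((421 + (1*(1 + 2) + 29)) - 1612) = -876 - ((421 + (1*3 + 29)) - 1612) = -876 - ((421 + (3 + 29)) - 1612) = -876 - ((421 + 32) - 1612) = -876 - (453 - 1612) = -876 - 1*(-1159) = -876 + 1159 = 283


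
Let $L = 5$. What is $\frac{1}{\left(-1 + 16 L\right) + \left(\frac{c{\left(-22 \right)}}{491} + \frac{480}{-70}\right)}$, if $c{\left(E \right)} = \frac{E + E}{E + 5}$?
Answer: $\frac{58429}{4215543} \approx 0.01386$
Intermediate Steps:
$c{\left(E \right)} = \frac{2 E}{5 + E}$
$\frac{1}{\left(-1 + 16 L\right) + \left(\frac{c{\left(-22 \right)}}{491} + \frac{480}{-70}\right)} = \frac{1}{\left(-1 + 16 \cdot 5\right) + \left(\frac{2 \left(-22\right) \frac{1}{5 - 22}}{491} + \frac{480}{-70}\right)} = \frac{1}{\left(-1 + 80\right) + \left(2 \left(-22\right) \frac{1}{-17} \cdot \frac{1}{491} + 480 \left(- \frac{1}{70}\right)\right)} = \frac{1}{79 - \left(\frac{48}{7} - 2 \left(-22\right) \left(- \frac{1}{17}\right) \frac{1}{491}\right)} = \frac{1}{79 + \left(\frac{44}{17} \cdot \frac{1}{491} - \frac{48}{7}\right)} = \frac{1}{79 + \left(\frac{44}{8347} - \frac{48}{7}\right)} = \frac{1}{79 - \frac{400348}{58429}} = \frac{1}{\frac{4215543}{58429}} = \frac{58429}{4215543}$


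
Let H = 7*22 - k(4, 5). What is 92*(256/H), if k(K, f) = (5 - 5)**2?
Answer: 11776/77 ≈ 152.94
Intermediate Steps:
k(K, f) = 0 (k(K, f) = 0**2 = 0)
H = 154 (H = 7*22 - 1*0 = 154 + 0 = 154)
92*(256/H) = 92*(256/154) = 92*(256*(1/154)) = 92*(128/77) = 11776/77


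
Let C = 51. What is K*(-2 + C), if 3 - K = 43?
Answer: -1960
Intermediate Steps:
K = -40 (K = 3 - 1*43 = 3 - 43 = -40)
K*(-2 + C) = -40*(-2 + 51) = -40*49 = -1960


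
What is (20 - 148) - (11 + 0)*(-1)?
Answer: -117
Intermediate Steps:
(20 - 148) - (11 + 0)*(-1) = -128 - 11*(-1) = -128 - 1*(-11) = -128 + 11 = -117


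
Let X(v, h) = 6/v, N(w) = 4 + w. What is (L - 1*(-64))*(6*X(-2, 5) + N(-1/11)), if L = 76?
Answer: -21700/11 ≈ -1972.7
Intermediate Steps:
(L - 1*(-64))*(6*X(-2, 5) + N(-1/11)) = (76 - 1*(-64))*(6*(6/(-2)) + (4 - 1/11)) = (76 + 64)*(6*(6*(-½)) + (4 - 1*1/11)) = 140*(6*(-3) + (4 - 1/11)) = 140*(-18 + 43/11) = 140*(-155/11) = -21700/11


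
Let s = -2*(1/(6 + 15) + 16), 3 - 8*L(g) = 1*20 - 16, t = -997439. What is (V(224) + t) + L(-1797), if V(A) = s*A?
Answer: -24111083/24 ≈ -1.0046e+6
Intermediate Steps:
L(g) = -⅛ (L(g) = 3/8 - (1*20 - 16)/8 = 3/8 - (20 - 16)/8 = 3/8 - ⅛*4 = 3/8 - ½ = -⅛)
s = -674/21 (s = -2*(1/21 + 16) = -2*337/21 = -674/21 ≈ -32.095)
V(A) = -674*A/21
(V(224) + t) + L(-1797) = (-674/21*224 - 997439) - ⅛ = (-21568/3 - 997439) - ⅛ = -3013885/3 - ⅛ = -24111083/24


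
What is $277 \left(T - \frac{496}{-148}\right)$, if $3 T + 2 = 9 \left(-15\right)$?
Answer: $- \frac{1301069}{111} \approx -11721.0$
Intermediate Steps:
$T = - \frac{137}{3}$ ($T = - \frac{2}{3} + \frac{9 \left(-15\right)}{3} = - \frac{2}{3} + \frac{1}{3} \left(-135\right) = - \frac{2}{3} - 45 = - \frac{137}{3} \approx -45.667$)
$277 \left(T - \frac{496}{-148}\right) = 277 \left(- \frac{137}{3} - \frac{496}{-148}\right) = 277 \left(- \frac{137}{3} - - \frac{124}{37}\right) = 277 \left(- \frac{137}{3} + \frac{124}{37}\right) = 277 \left(- \frac{4697}{111}\right) = - \frac{1301069}{111}$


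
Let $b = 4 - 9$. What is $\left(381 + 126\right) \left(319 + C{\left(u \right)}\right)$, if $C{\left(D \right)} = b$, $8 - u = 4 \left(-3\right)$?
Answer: $159198$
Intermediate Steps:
$b = -5$ ($b = 4 - 9 = -5$)
$u = 20$ ($u = 8 - 4 \left(-3\right) = 8 - -12 = 8 + 12 = 20$)
$C{\left(D \right)} = -5$
$\left(381 + 126\right) \left(319 + C{\left(u \right)}\right) = \left(381 + 126\right) \left(319 - 5\right) = 507 \cdot 314 = 159198$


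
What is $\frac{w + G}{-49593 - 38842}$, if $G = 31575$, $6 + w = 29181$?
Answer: $- \frac{12150}{17687} \approx -0.68694$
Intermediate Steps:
$w = 29175$ ($w = -6 + 29181 = 29175$)
$\frac{w + G}{-49593 - 38842} = \frac{29175 + 31575}{-49593 - 38842} = \frac{60750}{-88435} = 60750 \left(- \frac{1}{88435}\right) = - \frac{12150}{17687}$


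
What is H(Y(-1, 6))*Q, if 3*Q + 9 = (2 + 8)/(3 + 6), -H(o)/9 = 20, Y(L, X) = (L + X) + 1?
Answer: 1420/3 ≈ 473.33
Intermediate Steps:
Y(L, X) = 1 + L + X
H(o) = -180 (H(o) = -9*20 = -180)
Q = -71/27 (Q = -3 + ((2 + 8)/(3 + 6))/3 = -3 + (10/9)/3 = -3 + (10*(⅑))/3 = -3 + (⅓)*(10/9) = -3 + 10/27 = -71/27 ≈ -2.6296)
H(Y(-1, 6))*Q = -180*(-71/27) = 1420/3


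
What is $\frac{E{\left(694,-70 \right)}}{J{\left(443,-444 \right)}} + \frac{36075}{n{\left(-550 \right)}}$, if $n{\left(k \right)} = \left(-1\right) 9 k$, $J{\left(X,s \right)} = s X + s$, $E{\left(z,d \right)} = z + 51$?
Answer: $\frac{15795541}{2168496} \approx 7.2841$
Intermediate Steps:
$E{\left(z,d \right)} = 51 + z$
$J{\left(X,s \right)} = s + X s$ ($J{\left(X,s \right)} = X s + s = s + X s$)
$n{\left(k \right)} = - 9 k$
$\frac{E{\left(694,-70 \right)}}{J{\left(443,-444 \right)}} + \frac{36075}{n{\left(-550 \right)}} = \frac{51 + 694}{\left(-444\right) \left(1 + 443\right)} + \frac{36075}{\left(-9\right) \left(-550\right)} = \frac{745}{\left(-444\right) 444} + \frac{36075}{4950} = \frac{745}{-197136} + 36075 \cdot \frac{1}{4950} = 745 \left(- \frac{1}{197136}\right) + \frac{481}{66} = - \frac{745}{197136} + \frac{481}{66} = \frac{15795541}{2168496}$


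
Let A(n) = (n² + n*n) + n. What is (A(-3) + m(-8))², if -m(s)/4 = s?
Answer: 2209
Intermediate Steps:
A(n) = n + 2*n² (A(n) = (n² + n²) + n = 2*n² + n = n + 2*n²)
m(s) = -4*s
(A(-3) + m(-8))² = (-3*(1 + 2*(-3)) - 4*(-8))² = (-3*(1 - 6) + 32)² = (-3*(-5) + 32)² = (15 + 32)² = 47² = 2209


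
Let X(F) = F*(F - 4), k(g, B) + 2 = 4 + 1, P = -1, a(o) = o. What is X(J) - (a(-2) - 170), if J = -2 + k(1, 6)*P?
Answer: 217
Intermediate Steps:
k(g, B) = 3 (k(g, B) = -2 + (4 + 1) = -2 + 5 = 3)
J = -5 (J = -2 + 3*(-1) = -2 - 3 = -5)
X(F) = F*(-4 + F)
X(J) - (a(-2) - 170) = -5*(-4 - 5) - (-2 - 170) = -5*(-9) - 1*(-172) = 45 + 172 = 217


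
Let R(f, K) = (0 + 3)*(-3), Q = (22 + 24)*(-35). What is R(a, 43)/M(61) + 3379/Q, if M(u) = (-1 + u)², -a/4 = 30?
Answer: -135321/64400 ≈ -2.1013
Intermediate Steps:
a = -120 (a = -4*30 = -120)
Q = -1610 (Q = 46*(-35) = -1610)
R(f, K) = -9 (R(f, K) = 3*(-3) = -9)
R(a, 43)/M(61) + 3379/Q = -9/(-1 + 61)² + 3379/(-1610) = -9/(60²) + 3379*(-1/1610) = -9/3600 - 3379/1610 = -9*1/3600 - 3379/1610 = -1/400 - 3379/1610 = -135321/64400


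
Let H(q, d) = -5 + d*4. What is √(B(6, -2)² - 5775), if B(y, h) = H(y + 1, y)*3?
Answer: I*√2526 ≈ 50.259*I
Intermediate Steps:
H(q, d) = -5 + 4*d
B(y, h) = -15 + 12*y (B(y, h) = (-5 + 4*y)*3 = -15 + 12*y)
√(B(6, -2)² - 5775) = √((-15 + 12*6)² - 5775) = √((-15 + 72)² - 5775) = √(57² - 5775) = √(3249 - 5775) = √(-2526) = I*√2526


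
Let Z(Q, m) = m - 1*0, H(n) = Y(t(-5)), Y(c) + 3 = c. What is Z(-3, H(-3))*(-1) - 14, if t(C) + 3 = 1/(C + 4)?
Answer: -7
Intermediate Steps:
t(C) = -3 + 1/(4 + C) (t(C) = -3 + 1/(C + 4) = -3 + 1/(4 + C))
Y(c) = -3 + c
H(n) = -7 (H(n) = -3 + (-11 - 3*(-5))/(4 - 5) = -3 + (-11 + 15)/(-1) = -3 - 1*4 = -3 - 4 = -7)
Z(Q, m) = m (Z(Q, m) = m + 0 = m)
Z(-3, H(-3))*(-1) - 14 = -7*(-1) - 14 = 7 - 14 = -7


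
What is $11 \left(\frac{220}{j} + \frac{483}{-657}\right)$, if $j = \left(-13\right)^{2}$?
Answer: $\frac{230681}{37011} \approx 6.2328$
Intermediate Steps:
$j = 169$
$11 \left(\frac{220}{j} + \frac{483}{-657}\right) = 11 \left(\frac{220}{169} + \frac{483}{-657}\right) = 11 \left(220 \cdot \frac{1}{169} + 483 \left(- \frac{1}{657}\right)\right) = 11 \left(\frac{220}{169} - \frac{161}{219}\right) = 11 \cdot \frac{20971}{37011} = \frac{230681}{37011}$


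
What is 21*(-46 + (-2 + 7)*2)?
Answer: -756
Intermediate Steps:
21*(-46 + (-2 + 7)*2) = 21*(-46 + 5*2) = 21*(-46 + 10) = 21*(-36) = -756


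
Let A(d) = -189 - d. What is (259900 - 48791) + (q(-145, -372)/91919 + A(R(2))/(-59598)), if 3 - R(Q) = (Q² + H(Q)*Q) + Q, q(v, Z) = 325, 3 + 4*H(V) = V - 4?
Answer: 2312989891662679/10956377124 ≈ 2.1111e+5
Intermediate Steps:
H(V) = -7/4 + V/4 (H(V) = -¾ + (V - 4)/4 = -¾ + (-4 + V)/4 = -¾ + (-1 + V/4) = -7/4 + V/4)
R(Q) = 3 - Q - Q² - Q*(-7/4 + Q/4) (R(Q) = 3 - ((Q² + (-7/4 + Q/4)*Q) + Q) = 3 - ((Q² + Q*(-7/4 + Q/4)) + Q) = 3 - (Q + Q² + Q*(-7/4 + Q/4)) = 3 + (-Q - Q² - Q*(-7/4 + Q/4)) = 3 - Q - Q² - Q*(-7/4 + Q/4))
(259900 - 48791) + (q(-145, -372)/91919 + A(R(2))/(-59598)) = (259900 - 48791) + (325/91919 + (-189 - (3 - 5/4*2² + (¾)*2))/(-59598)) = 211109 + (325*(1/91919) + (-189 - (3 - 5/4*4 + 3/2))*(-1/59598)) = 211109 + (325/91919 + (-189 - (3 - 5 + 3/2))*(-1/59598)) = 211109 + (325/91919 + (-189 - 1*(-½))*(-1/59598)) = 211109 + (325/91919 + (-189 + ½)*(-1/59598)) = 211109 + (325/91919 - 377/2*(-1/59598)) = 211109 + (325/91919 + 377/119196) = 211109 + 73392163/10956377124 = 2312989891662679/10956377124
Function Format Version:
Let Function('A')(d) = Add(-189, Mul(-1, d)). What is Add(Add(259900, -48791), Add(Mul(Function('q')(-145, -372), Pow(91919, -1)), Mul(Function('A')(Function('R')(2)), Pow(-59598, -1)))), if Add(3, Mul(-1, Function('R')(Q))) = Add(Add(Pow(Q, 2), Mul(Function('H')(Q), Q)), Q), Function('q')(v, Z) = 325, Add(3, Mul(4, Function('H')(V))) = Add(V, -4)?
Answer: Rational(2312989891662679, 10956377124) ≈ 2.1111e+5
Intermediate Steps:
Function('H')(V) = Add(Rational(-7, 4), Mul(Rational(1, 4), V)) (Function('H')(V) = Add(Rational(-3, 4), Mul(Rational(1, 4), Add(V, -4))) = Add(Rational(-3, 4), Mul(Rational(1, 4), Add(-4, V))) = Add(Rational(-3, 4), Add(-1, Mul(Rational(1, 4), V))) = Add(Rational(-7, 4), Mul(Rational(1, 4), V)))
Function('R')(Q) = Add(3, Mul(-1, Q), Mul(-1, Pow(Q, 2)), Mul(-1, Q, Add(Rational(-7, 4), Mul(Rational(1, 4), Q)))) (Function('R')(Q) = Add(3, Mul(-1, Add(Add(Pow(Q, 2), Mul(Add(Rational(-7, 4), Mul(Rational(1, 4), Q)), Q)), Q))) = Add(3, Mul(-1, Add(Add(Pow(Q, 2), Mul(Q, Add(Rational(-7, 4), Mul(Rational(1, 4), Q)))), Q))) = Add(3, Mul(-1, Add(Q, Pow(Q, 2), Mul(Q, Add(Rational(-7, 4), Mul(Rational(1, 4), Q)))))) = Add(3, Add(Mul(-1, Q), Mul(-1, Pow(Q, 2)), Mul(-1, Q, Add(Rational(-7, 4), Mul(Rational(1, 4), Q))))) = Add(3, Mul(-1, Q), Mul(-1, Pow(Q, 2)), Mul(-1, Q, Add(Rational(-7, 4), Mul(Rational(1, 4), Q)))))
Add(Add(259900, -48791), Add(Mul(Function('q')(-145, -372), Pow(91919, -1)), Mul(Function('A')(Function('R')(2)), Pow(-59598, -1)))) = Add(Add(259900, -48791), Add(Mul(325, Pow(91919, -1)), Mul(Add(-189, Mul(-1, Add(3, Mul(Rational(-5, 4), Pow(2, 2)), Mul(Rational(3, 4), 2)))), Pow(-59598, -1)))) = Add(211109, Add(Mul(325, Rational(1, 91919)), Mul(Add(-189, Mul(-1, Add(3, Mul(Rational(-5, 4), 4), Rational(3, 2)))), Rational(-1, 59598)))) = Add(211109, Add(Rational(325, 91919), Mul(Add(-189, Mul(-1, Add(3, -5, Rational(3, 2)))), Rational(-1, 59598)))) = Add(211109, Add(Rational(325, 91919), Mul(Add(-189, Mul(-1, Rational(-1, 2))), Rational(-1, 59598)))) = Add(211109, Add(Rational(325, 91919), Mul(Add(-189, Rational(1, 2)), Rational(-1, 59598)))) = Add(211109, Add(Rational(325, 91919), Mul(Rational(-377, 2), Rational(-1, 59598)))) = Add(211109, Add(Rational(325, 91919), Rational(377, 119196))) = Add(211109, Rational(73392163, 10956377124)) = Rational(2312989891662679, 10956377124)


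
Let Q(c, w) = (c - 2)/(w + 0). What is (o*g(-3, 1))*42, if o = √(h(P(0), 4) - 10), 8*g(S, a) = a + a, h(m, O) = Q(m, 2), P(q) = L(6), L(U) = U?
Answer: 21*I*√2 ≈ 29.698*I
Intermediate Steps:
P(q) = 6
Q(c, w) = (-2 + c)/w
h(m, O) = -1 + m/2 (h(m, O) = (-2 + m)/2 = -1 + m/2)
g(S, a) = a/4 (g(S, a) = (a + a)/8 = (2*a)/8 = a/4)
o = 2*I*√2 (o = √((-1 + (½)*6) - 10) = √((-1 + 3) - 10) = √(2 - 10) = √(-8) = 2*I*√2 ≈ 2.8284*I)
(o*g(-3, 1))*42 = ((2*I*√2)*((¼)*1))*42 = ((2*I*√2)*(¼))*42 = (I*√2/2)*42 = 21*I*√2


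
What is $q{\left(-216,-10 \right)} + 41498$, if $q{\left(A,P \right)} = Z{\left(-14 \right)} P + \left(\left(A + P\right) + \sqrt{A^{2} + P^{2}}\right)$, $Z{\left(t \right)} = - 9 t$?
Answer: $40012 + 2 \sqrt{11689} \approx 40228.0$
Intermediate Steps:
$q{\left(A,P \right)} = A + \sqrt{A^{2} + P^{2}} + 127 P$ ($q{\left(A,P \right)} = \left(-9\right) \left(-14\right) P + \left(\left(A + P\right) + \sqrt{A^{2} + P^{2}}\right) = 126 P + \left(A + P + \sqrt{A^{2} + P^{2}}\right) = A + \sqrt{A^{2} + P^{2}} + 127 P$)
$q{\left(-216,-10 \right)} + 41498 = \left(-216 + \sqrt{\left(-216\right)^{2} + \left(-10\right)^{2}} + 127 \left(-10\right)\right) + 41498 = \left(-216 + \sqrt{46656 + 100} - 1270\right) + 41498 = \left(-216 + \sqrt{46756} - 1270\right) + 41498 = \left(-216 + 2 \sqrt{11689} - 1270\right) + 41498 = \left(-1486 + 2 \sqrt{11689}\right) + 41498 = 40012 + 2 \sqrt{11689}$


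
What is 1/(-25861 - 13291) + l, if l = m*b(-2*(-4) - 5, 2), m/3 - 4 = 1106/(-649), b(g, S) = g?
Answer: 525027671/25409648 ≈ 20.663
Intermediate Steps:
m = 4470/649 (m = 12 + 3*(1106/(-649)) = 12 + 3*(1106*(-1/649)) = 12 + 3*(-1106/649) = 12 - 3318/649 = 4470/649 ≈ 6.8875)
l = 13410/649 (l = 4470*(-2*(-4) - 5)/649 = 4470*(8 - 5)/649 = (4470/649)*3 = 13410/649 ≈ 20.663)
1/(-25861 - 13291) + l = 1/(-25861 - 13291) + 13410/649 = 1/(-39152) + 13410/649 = -1/39152 + 13410/649 = 525027671/25409648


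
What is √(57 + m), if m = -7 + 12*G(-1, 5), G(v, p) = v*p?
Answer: I*√10 ≈ 3.1623*I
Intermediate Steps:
G(v, p) = p*v
m = -67 (m = -7 + 12*(5*(-1)) = -7 + 12*(-5) = -7 - 60 = -67)
√(57 + m) = √(57 - 67) = √(-10) = I*√10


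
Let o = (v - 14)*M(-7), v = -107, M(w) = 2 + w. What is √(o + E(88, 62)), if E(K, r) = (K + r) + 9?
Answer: 2*√191 ≈ 27.641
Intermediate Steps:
E(K, r) = 9 + K + r
o = 605 (o = (-107 - 14)*(2 - 7) = -121*(-5) = 605)
√(o + E(88, 62)) = √(605 + (9 + 88 + 62)) = √(605 + 159) = √764 = 2*√191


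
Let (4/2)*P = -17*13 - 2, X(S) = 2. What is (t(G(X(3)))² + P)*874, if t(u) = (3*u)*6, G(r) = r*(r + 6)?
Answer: 72395605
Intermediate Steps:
G(r) = r*(6 + r)
t(u) = 18*u
P = -223/2 (P = (-17*13 - 2)/2 = (-221 - 2)/2 = (½)*(-223) = -223/2 ≈ -111.50)
(t(G(X(3)))² + P)*874 = ((18*(2*(6 + 2)))² - 223/2)*874 = ((18*(2*8))² - 223/2)*874 = ((18*16)² - 223/2)*874 = (288² - 223/2)*874 = (82944 - 223/2)*874 = (165665/2)*874 = 72395605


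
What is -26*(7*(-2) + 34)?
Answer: -520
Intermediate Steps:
-26*(7*(-2) + 34) = -26*(-14 + 34) = -26*20 = -520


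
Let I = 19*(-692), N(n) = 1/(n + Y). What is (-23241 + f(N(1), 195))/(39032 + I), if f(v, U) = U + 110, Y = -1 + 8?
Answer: -5734/6471 ≈ -0.88611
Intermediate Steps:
Y = 7
N(n) = 1/(7 + n) (N(n) = 1/(n + 7) = 1/(7 + n))
I = -13148
f(v, U) = 110 + U
(-23241 + f(N(1), 195))/(39032 + I) = (-23241 + (110 + 195))/(39032 - 13148) = (-23241 + 305)/25884 = -22936*1/25884 = -5734/6471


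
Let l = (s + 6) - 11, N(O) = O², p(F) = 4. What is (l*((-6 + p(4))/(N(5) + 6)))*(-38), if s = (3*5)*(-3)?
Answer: -3800/31 ≈ -122.58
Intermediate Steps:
s = -45 (s = 15*(-3) = -45)
l = -50 (l = (-45 + 6) - 11 = -39 - 11 = -50)
(l*((-6 + p(4))/(N(5) + 6)))*(-38) = -50*(-6 + 4)/(5² + 6)*(-38) = -(-100)/(25 + 6)*(-38) = -(-100)/31*(-38) = -50*(-2/31)*(-38) = (100/31)*(-38) = -3800/31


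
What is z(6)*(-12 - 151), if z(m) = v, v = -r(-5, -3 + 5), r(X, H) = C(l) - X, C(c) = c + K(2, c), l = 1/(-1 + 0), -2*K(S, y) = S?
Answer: 489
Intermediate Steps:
K(S, y) = -S/2
l = -1 (l = 1/(-1) = -1)
C(c) = -1 + c (C(c) = c - 1/2*2 = c - 1 = -1 + c)
r(X, H) = -2 - X (r(X, H) = (-1 - 1) - X = -2 - X)
v = -3 (v = -(-2 - 1*(-5)) = -(-2 + 5) = -1*3 = -3)
z(m) = -3
z(6)*(-12 - 151) = -3*(-12 - 151) = -3*(-163) = 489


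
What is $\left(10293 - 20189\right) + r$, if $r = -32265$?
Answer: $-42161$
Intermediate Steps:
$\left(10293 - 20189\right) + r = \left(10293 - 20189\right) - 32265 = -9896 - 32265 = -42161$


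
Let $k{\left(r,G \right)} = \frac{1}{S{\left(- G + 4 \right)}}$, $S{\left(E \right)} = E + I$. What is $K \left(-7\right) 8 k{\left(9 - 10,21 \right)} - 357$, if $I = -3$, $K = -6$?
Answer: $- \frac{1869}{5} \approx -373.8$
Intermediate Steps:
$S{\left(E \right)} = -3 + E$ ($S{\left(E \right)} = E - 3 = -3 + E$)
$k{\left(r,G \right)} = \frac{1}{1 - G}$ ($k{\left(r,G \right)} = \frac{1}{-3 - \left(-4 + G\right)} = \frac{1}{1 - G}$)
$K \left(-7\right) 8 k{\left(9 - 10,21 \right)} - 357 = \left(-6\right) \left(-7\right) 8 \left(- \frac{1}{-1 + 21}\right) - 357 = 42 \cdot 8 \left(- \frac{1}{20}\right) - 357 = 336 \left(\left(-1\right) \frac{1}{20}\right) - 357 = 336 \left(- \frac{1}{20}\right) - 357 = - \frac{84}{5} - 357 = - \frac{1869}{5}$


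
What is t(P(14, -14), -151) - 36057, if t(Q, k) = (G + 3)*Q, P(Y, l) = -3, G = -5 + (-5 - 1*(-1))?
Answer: -36039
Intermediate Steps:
G = -9 (G = -5 + (-5 + 1) = -5 - 4 = -9)
t(Q, k) = -6*Q (t(Q, k) = (-9 + 3)*Q = -6*Q)
t(P(14, -14), -151) - 36057 = -6*(-3) - 36057 = 18 - 36057 = -36039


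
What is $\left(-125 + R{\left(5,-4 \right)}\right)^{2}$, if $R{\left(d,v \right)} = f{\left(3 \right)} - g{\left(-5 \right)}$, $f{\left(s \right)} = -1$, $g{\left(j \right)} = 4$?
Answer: $16900$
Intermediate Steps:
$R{\left(d,v \right)} = -5$ ($R{\left(d,v \right)} = -1 - 4 = -5$)
$\left(-125 + R{\left(5,-4 \right)}\right)^{2} = \left(-125 - 5\right)^{2} = \left(-130\right)^{2} = 16900$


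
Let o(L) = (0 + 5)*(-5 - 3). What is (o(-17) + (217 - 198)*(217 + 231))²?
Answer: 71774784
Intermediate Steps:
o(L) = -40 (o(L) = 5*(-8) = -40)
(o(-17) + (217 - 198)*(217 + 231))² = (-40 + (217 - 198)*(217 + 231))² = (-40 + 19*448)² = (-40 + 8512)² = 8472² = 71774784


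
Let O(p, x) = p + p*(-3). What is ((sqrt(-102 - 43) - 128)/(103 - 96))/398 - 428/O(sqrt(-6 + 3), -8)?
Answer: -64/1393 - 214*I*sqrt(3)/3 + I*sqrt(145)/2786 ≈ -0.045944 - 123.55*I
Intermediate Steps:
O(p, x) = -2*p (O(p, x) = p - 3*p = -2*p)
((sqrt(-102 - 43) - 128)/(103 - 96))/398 - 428/O(sqrt(-6 + 3), -8) = ((sqrt(-102 - 43) - 128)/(103 - 96))/398 - 428*(-1/(2*sqrt(-6 + 3))) = ((sqrt(-145) - 128)/7)*(1/398) - 428*I*sqrt(3)/6 = ((I*sqrt(145) - 128)*(1/7))*(1/398) - 428*I*sqrt(3)/6 = ((-128 + I*sqrt(145))*(1/7))*(1/398) - 428*I*sqrt(3)/6 = (-128/7 + I*sqrt(145)/7)*(1/398) - 214*I*sqrt(3)/3 = (-64/1393 + I*sqrt(145)/2786) - 214*I*sqrt(3)/3 = -64/1393 - 214*I*sqrt(3)/3 + I*sqrt(145)/2786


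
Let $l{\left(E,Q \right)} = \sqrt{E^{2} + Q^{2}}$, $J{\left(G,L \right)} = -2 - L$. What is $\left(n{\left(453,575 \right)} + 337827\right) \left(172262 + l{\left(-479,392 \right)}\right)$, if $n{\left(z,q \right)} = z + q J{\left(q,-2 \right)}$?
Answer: $58272789360 + 338280 \sqrt{383105} \approx 5.8482 \cdot 10^{10}$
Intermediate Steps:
$n{\left(z,q \right)} = z$ ($n{\left(z,q \right)} = z + q \left(-2 - -2\right) = z + q \left(-2 + 2\right) = z + q 0 = z + 0 = z$)
$\left(n{\left(453,575 \right)} + 337827\right) \left(172262 + l{\left(-479,392 \right)}\right) = \left(453 + 337827\right) \left(172262 + \sqrt{\left(-479\right)^{2} + 392^{2}}\right) = 338280 \left(172262 + \sqrt{229441 + 153664}\right) = 338280 \left(172262 + \sqrt{383105}\right) = 58272789360 + 338280 \sqrt{383105}$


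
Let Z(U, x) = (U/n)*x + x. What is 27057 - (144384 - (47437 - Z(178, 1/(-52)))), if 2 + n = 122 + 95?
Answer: -781369807/11180 ≈ -69890.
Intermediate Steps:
n = 215 (n = -2 + (122 + 95) = -2 + 217 = 215)
Z(U, x) = x + U*x/215 (Z(U, x) = (U/215)*x + x = U*x/215 + x = x + U*x/215)
27057 - (144384 - (47437 - Z(178, 1/(-52)))) = 27057 - (144384 - (47437 - (215 + 178)/(215*(-52)))) = 27057 - (144384 - (47437 - (-1)*393/(215*52))) = 27057 - (144384 - (47437 - 1*(-393/11180))) = 27057 - (144384 - (47437 + 393/11180)) = 27057 - (144384 - 1*530346053/11180) = 27057 - (144384 - 530346053/11180) = 27057 - 1*1083867067/11180 = 27057 - 1083867067/11180 = -781369807/11180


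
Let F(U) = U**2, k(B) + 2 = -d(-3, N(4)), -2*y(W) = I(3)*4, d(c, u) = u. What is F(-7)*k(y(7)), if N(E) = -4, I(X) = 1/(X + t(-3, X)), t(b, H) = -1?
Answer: 98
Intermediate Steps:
I(X) = 1/(-1 + X) (I(X) = 1/(X - 1) = 1/(-1 + X))
y(W) = -1 (y(W) = -4/(2*(-1 + 3)) = -4/(2*2) = -4/4 = -1/2*2 = -1)
k(B) = 2 (k(B) = -2 - 1*(-4) = -2 + 4 = 2)
F(-7)*k(y(7)) = (-7)**2*2 = 49*2 = 98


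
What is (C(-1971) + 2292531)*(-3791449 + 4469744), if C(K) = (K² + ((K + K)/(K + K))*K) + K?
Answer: 4187406701850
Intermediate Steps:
C(K) = K² + 2*K (C(K) = (K² + ((2*K)/((2*K)))*K) + K = (K² + ((2*K)*(1/(2*K)))*K) + K = (K² + 1*K) + K = (K² + K) + K = (K + K²) + K = K² + 2*K)
(C(-1971) + 2292531)*(-3791449 + 4469744) = (-1971*(2 - 1971) + 2292531)*(-3791449 + 4469744) = (-1971*(-1969) + 2292531)*678295 = (3880899 + 2292531)*678295 = 6173430*678295 = 4187406701850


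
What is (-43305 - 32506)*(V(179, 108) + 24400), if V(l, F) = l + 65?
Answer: -1868286284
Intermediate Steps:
V(l, F) = 65 + l
(-43305 - 32506)*(V(179, 108) + 24400) = (-43305 - 32506)*((65 + 179) + 24400) = -75811*(244 + 24400) = -75811*24644 = -1868286284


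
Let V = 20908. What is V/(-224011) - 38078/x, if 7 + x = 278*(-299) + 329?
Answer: 3399354229/9274055400 ≈ 0.36654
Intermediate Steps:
x = -82800 (x = -7 + (278*(-299) + 329) = -7 + (-83122 + 329) = -7 - 82793 = -82800)
V/(-224011) - 38078/x = 20908/(-224011) - 38078/(-82800) = 20908*(-1/224011) - 38078*(-1/82800) = -20908/224011 + 19039/41400 = 3399354229/9274055400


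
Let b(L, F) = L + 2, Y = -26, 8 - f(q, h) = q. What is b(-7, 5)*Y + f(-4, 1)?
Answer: 142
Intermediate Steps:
f(q, h) = 8 - q
b(L, F) = 2 + L
b(-7, 5)*Y + f(-4, 1) = (2 - 7)*(-26) + (8 - 1*(-4)) = -5*(-26) + (8 + 4) = 130 + 12 = 142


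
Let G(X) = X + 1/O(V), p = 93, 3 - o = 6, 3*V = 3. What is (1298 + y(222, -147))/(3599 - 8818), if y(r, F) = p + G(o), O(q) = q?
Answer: -1389/5219 ≈ -0.26614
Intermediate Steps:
V = 1 (V = (⅓)*3 = 1)
o = -3 (o = 3 - 1*6 = 3 - 6 = -3)
G(X) = 1 + X (G(X) = X + 1/1 = X + 1 = 1 + X)
y(r, F) = 91 (y(r, F) = 93 + (1 - 3) = 93 - 2 = 91)
(1298 + y(222, -147))/(3599 - 8818) = (1298 + 91)/(3599 - 8818) = 1389/(-5219) = 1389*(-1/5219) = -1389/5219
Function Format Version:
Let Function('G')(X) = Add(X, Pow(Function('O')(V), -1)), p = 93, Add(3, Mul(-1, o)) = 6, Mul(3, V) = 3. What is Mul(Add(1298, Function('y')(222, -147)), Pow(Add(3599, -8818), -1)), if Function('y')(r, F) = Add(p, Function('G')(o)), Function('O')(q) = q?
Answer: Rational(-1389, 5219) ≈ -0.26614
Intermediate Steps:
V = 1 (V = Mul(Rational(1, 3), 3) = 1)
o = -3 (o = Add(3, Mul(-1, 6)) = Add(3, -6) = -3)
Function('G')(X) = Add(1, X) (Function('G')(X) = Add(X, Pow(1, -1)) = Add(X, 1) = Add(1, X))
Function('y')(r, F) = 91 (Function('y')(r, F) = Add(93, Add(1, -3)) = Add(93, -2) = 91)
Mul(Add(1298, Function('y')(222, -147)), Pow(Add(3599, -8818), -1)) = Mul(Add(1298, 91), Pow(Add(3599, -8818), -1)) = Mul(1389, Pow(-5219, -1)) = Mul(1389, Rational(-1, 5219)) = Rational(-1389, 5219)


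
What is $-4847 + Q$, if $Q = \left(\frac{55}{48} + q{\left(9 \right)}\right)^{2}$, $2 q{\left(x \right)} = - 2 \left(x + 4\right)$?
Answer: $- \frac{10843727}{2304} \approx -4706.5$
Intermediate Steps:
$q{\left(x \right)} = -4 - x$ ($q{\left(x \right)} = \frac{\left(-2\right) \left(x + 4\right)}{2} = \frac{\left(-2\right) \left(4 + x\right)}{2} = \frac{-8 - 2 x}{2} = -4 - x$)
$Q = \frac{323761}{2304}$ ($Q = \left(\frac{55}{48} - 13\right)^{2} = \left(- \frac{569}{48}\right)^{2} = \frac{323761}{2304} \approx 140.52$)
$-4847 + Q = -4847 + \frac{323761}{2304} = - \frac{10843727}{2304}$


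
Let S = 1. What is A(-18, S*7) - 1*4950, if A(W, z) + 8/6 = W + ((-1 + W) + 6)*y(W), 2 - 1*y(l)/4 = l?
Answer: -18028/3 ≈ -6009.3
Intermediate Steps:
y(l) = 8 - 4*l
A(W, z) = -4/3 + W + (5 + W)*(8 - 4*W) (A(W, z) = -4/3 + (W + ((-1 + W) + 6)*(8 - 4*W)) = -4/3 + (W + (5 + W)*(8 - 4*W)) = -4/3 + W + (5 + W)*(8 - 4*W))
A(-18, S*7) - 1*4950 = (116/3 - 11*(-18) - 4*(-18)**2) - 1*4950 = (116/3 + 198 - 4*324) - 4950 = (116/3 + 198 - 1296) - 4950 = -3178/3 - 4950 = -18028/3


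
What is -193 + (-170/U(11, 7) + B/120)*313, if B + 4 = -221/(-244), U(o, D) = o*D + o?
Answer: -51901901/64416 ≈ -805.73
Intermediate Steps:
U(o, D) = o + D*o (U(o, D) = D*o + o = o + D*o)
B = -755/244 (B = -4 - 221/(-244) = -4 - 221*(-1/244) = -4 + 221/244 = -755/244 ≈ -3.0943)
-193 + (-170/U(11, 7) + B/120)*313 = -193 + (-170*1/(11*(1 + 7)) - 755/244/120)*313 = -193 + (-170/(11*8) - 755/244*1/120)*313 = -193 + (-170/88 - 151/5856)*313 = -193 + (-170*1/88 - 151/5856)*313 = -193 + (-85/44 - 151/5856)*313 = -193 - 126101/64416*313 = -193 - 39469613/64416 = -51901901/64416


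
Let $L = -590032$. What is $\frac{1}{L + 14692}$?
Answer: $- \frac{1}{575340} \approx -1.7381 \cdot 10^{-6}$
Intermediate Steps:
$\frac{1}{L + 14692} = \frac{1}{-590032 + 14692} = \frac{1}{-575340} = - \frac{1}{575340}$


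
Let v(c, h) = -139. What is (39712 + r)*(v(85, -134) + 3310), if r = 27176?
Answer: 212101848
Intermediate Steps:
(39712 + r)*(v(85, -134) + 3310) = (39712 + 27176)*(-139 + 3310) = 66888*3171 = 212101848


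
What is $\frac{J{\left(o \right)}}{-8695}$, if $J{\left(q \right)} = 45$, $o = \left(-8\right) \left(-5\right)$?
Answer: $- \frac{9}{1739} \approx -0.0051754$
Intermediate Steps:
$o = 40$
$\frac{J{\left(o \right)}}{-8695} = \frac{45}{-8695} = 45 \left(- \frac{1}{8695}\right) = - \frac{9}{1739}$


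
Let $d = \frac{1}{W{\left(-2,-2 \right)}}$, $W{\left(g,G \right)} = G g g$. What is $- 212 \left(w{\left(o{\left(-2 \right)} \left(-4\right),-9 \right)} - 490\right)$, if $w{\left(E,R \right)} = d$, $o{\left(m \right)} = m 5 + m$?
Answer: $\frac{207813}{2} \approx 1.0391 \cdot 10^{5}$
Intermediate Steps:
$W{\left(g,G \right)} = G g^{2}$
$o{\left(m \right)} = 6 m$ ($o{\left(m \right)} = 5 m + m = 6 m$)
$d = - \frac{1}{8}$ ($d = \frac{1}{\left(-2\right) \left(-2\right)^{2}} = \frac{1}{\left(-2\right) 4} = \frac{1}{-8} = - \frac{1}{8} \approx -0.125$)
$w{\left(E,R \right)} = - \frac{1}{8}$
$- 212 \left(w{\left(o{\left(-2 \right)} \left(-4\right),-9 \right)} - 490\right) = - 212 \left(- \frac{1}{8} - 490\right) = \left(-212\right) \left(- \frac{3921}{8}\right) = \frac{207813}{2}$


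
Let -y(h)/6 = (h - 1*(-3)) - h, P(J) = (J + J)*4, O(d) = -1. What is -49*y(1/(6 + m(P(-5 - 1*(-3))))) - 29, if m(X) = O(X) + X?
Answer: 853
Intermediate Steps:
P(J) = 8*J (P(J) = (2*J)*4 = 8*J)
m(X) = -1 + X
y(h) = -18 (y(h) = -6*((h - 1*(-3)) - h) = -6*((h + 3) - h) = -6*((3 + h) - h) = -6*3 = -18)
-49*y(1/(6 + m(P(-5 - 1*(-3))))) - 29 = -49*(-18) - 29 = 882 - 29 = 853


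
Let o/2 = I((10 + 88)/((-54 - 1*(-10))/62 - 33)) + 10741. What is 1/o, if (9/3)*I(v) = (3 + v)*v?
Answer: 3276075/70376053778 ≈ 4.6551e-5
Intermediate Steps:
I(v) = v*(3 + v)/3 (I(v) = ((3 + v)*v)/3 = (v*(3 + v))/3 = v*(3 + v)/3)
o = 70376053778/3276075 (o = 2*(((10 + 88)/((-54 - 1*(-10))/62 - 33))*(3 + (10 + 88)/((-54 - 1*(-10))/62 - 33))/3 + 10741) = 2*((98/((-54 + 10)*(1/62) - 33))*(3 + 98/((-54 + 10)*(1/62) - 33))/3 + 10741) = 2*((98/(-44*1/62 - 33))*(3 + 98/(-44*1/62 - 33))/3 + 10741) = 2*((98/(-22/31 - 33))*(3 + 98/(-22/31 - 33))/3 + 10741) = 2*((98/(-1045/31))*(3 + 98/(-1045/31))/3 + 10741) = 2*((98*(-31/1045))*(3 + 98*(-31/1045))/3 + 10741) = 2*((⅓)*(-3038/1045)*(3 - 3038/1045) + 10741) = 2*((⅓)*(-3038/1045)*(97/1045) + 10741) = 2*(-294686/3276075 + 10741) = 2*(35188026889/3276075) = 70376053778/3276075 ≈ 21482.)
1/o = 1/(70376053778/3276075) = 3276075/70376053778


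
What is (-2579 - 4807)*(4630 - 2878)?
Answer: -12940272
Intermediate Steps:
(-2579 - 4807)*(4630 - 2878) = -7386*1752 = -12940272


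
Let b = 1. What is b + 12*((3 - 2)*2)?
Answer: 25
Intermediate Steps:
b + 12*((3 - 2)*2) = 1 + 12*((3 - 2)*2) = 1 + 12*(1*2) = 1 + 12*2 = 1 + 24 = 25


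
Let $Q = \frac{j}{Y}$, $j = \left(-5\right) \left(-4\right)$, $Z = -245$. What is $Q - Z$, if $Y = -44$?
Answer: $\frac{2690}{11} \approx 244.55$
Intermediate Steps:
$j = 20$
$Q = - \frac{5}{11}$ ($Q = \frac{20}{-44} = 20 \left(- \frac{1}{44}\right) = - \frac{5}{11} \approx -0.45455$)
$Q - Z = - \frac{5}{11} - -245 = - \frac{5}{11} + 245 = \frac{2690}{11}$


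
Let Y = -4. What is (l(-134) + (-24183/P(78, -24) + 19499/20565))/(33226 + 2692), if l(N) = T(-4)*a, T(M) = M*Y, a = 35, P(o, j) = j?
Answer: 258061657/5909229360 ≈ 0.043671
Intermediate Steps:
T(M) = -4*M (T(M) = M*(-4) = -4*M)
l(N) = 560 (l(N) = -4*(-4)*35 = 16*35 = 560)
(l(-134) + (-24183/P(78, -24) + 19499/20565))/(33226 + 2692) = (560 + (-24183/(-24) + 19499/20565))/(33226 + 2692) = (560 + (-24183*(-1/24) + 19499*(1/20565)))/35918 = (560 + (8061/8 + 19499/20565))*(1/35918) = (560 + 165930457/164520)*(1/35918) = (258061657/164520)*(1/35918) = 258061657/5909229360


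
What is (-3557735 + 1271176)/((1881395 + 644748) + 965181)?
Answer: -2286559/3491324 ≈ -0.65493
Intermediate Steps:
(-3557735 + 1271176)/((1881395 + 644748) + 965181) = -2286559/(2526143 + 965181) = -2286559/3491324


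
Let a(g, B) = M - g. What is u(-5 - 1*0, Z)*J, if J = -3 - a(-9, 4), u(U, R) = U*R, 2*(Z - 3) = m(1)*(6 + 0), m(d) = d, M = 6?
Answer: 540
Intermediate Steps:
Z = 6 (Z = 3 + (1*(6 + 0))/2 = 3 + (1*6)/2 = 3 + (½)*6 = 3 + 3 = 6)
u(U, R) = R*U
a(g, B) = 6 - g
J = -18 (J = -3 - (6 - 1*(-9)) = -3 - (6 + 9) = -3 - 1*15 = -3 - 15 = -18)
u(-5 - 1*0, Z)*J = (6*(-5 - 1*0))*(-18) = (6*(-5 + 0))*(-18) = (6*(-5))*(-18) = -30*(-18) = 540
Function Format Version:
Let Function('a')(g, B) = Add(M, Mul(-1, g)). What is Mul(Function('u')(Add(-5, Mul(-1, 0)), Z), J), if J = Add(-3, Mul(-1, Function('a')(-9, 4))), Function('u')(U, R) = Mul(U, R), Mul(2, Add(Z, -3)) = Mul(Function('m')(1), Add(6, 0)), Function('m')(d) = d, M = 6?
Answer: 540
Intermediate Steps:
Z = 6 (Z = Add(3, Mul(Rational(1, 2), Mul(1, Add(6, 0)))) = Add(3, Mul(Rational(1, 2), Mul(1, 6))) = Add(3, Mul(Rational(1, 2), 6)) = Add(3, 3) = 6)
Function('u')(U, R) = Mul(R, U)
Function('a')(g, B) = Add(6, Mul(-1, g))
J = -18 (J = Add(-3, Mul(-1, Add(6, Mul(-1, -9)))) = Add(-3, Mul(-1, Add(6, 9))) = Add(-3, Mul(-1, 15)) = Add(-3, -15) = -18)
Mul(Function('u')(Add(-5, Mul(-1, 0)), Z), J) = Mul(Mul(6, Add(-5, Mul(-1, 0))), -18) = Mul(Mul(6, Add(-5, 0)), -18) = Mul(Mul(6, -5), -18) = Mul(-30, -18) = 540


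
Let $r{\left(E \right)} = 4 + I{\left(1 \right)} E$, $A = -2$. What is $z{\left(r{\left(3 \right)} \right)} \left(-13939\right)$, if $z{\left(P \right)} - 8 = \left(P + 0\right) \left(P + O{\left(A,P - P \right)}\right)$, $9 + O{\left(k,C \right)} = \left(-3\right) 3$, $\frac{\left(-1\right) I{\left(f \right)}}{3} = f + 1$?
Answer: $-6356184$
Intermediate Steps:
$I{\left(f \right)} = -3 - 3 f$ ($I{\left(f \right)} = - 3 \left(f + 1\right) = - 3 \left(1 + f\right) = -3 - 3 f$)
$r{\left(E \right)} = 4 - 6 E$ ($r{\left(E \right)} = 4 + \left(-3 - 3\right) E = 4 - 6 E$)
$O{\left(k,C \right)} = -18$ ($O{\left(k,C \right)} = -9 - 9 = -18$)
$z{\left(P \right)} = 8 + P \left(-18 + P\right)$ ($z{\left(P \right)} = 8 + \left(P + 0\right) \left(P - 18\right) = 8 + P \left(-18 + P\right)$)
$z{\left(r{\left(3 \right)} \right)} \left(-13939\right) = \left(8 + \left(4 - 18\right)^{2} - 18 \left(4 - 18\right)\right) \left(-13939\right) = \left(8 + \left(-14\right)^{2} - -252\right) \left(-13939\right) = \left(8 + 196 + 252\right) \left(-13939\right) = 456 \left(-13939\right) = -6356184$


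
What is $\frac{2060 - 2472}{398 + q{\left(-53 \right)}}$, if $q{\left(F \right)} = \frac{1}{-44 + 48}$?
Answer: $- \frac{1648}{1593} \approx -1.0345$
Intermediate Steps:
$q{\left(F \right)} = \frac{1}{4}$
$\frac{2060 - 2472}{398 + q{\left(-53 \right)}} = \frac{2060 - 2472}{398 + \frac{1}{4}} = - \frac{412}{\frac{1593}{4}} = \left(-412\right) \frac{4}{1593} = - \frac{1648}{1593}$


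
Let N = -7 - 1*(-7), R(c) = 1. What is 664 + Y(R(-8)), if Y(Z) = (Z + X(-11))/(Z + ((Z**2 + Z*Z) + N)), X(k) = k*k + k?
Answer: 701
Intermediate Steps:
N = 0 (N = -7 + 7 = 0)
X(k) = k + k**2 (X(k) = k**2 + k = k + k**2)
Y(Z) = (110 + Z)/(Z + 2*Z**2) (Y(Z) = (Z - 11*(1 - 11))/(Z + ((Z**2 + Z*Z) + 0)) = (Z - 11*(-10))/(Z + ((Z**2 + Z**2) + 0)) = (Z + 110)/(Z + (2*Z**2 + 0)) = (110 + Z)/(Z + 2*Z**2))
664 + Y(R(-8)) = 664 + (110 + 1)/(1*(1 + 2*1)) = 664 + 1*111/(1 + 2) = 664 + 1*111/3 = 664 + 1*(1/3)*111 = 664 + 37 = 701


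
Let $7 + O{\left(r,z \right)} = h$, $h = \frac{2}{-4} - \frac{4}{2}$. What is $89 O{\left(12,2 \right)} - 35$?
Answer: $- \frac{1761}{2} \approx -880.5$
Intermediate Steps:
$h = - \frac{5}{2}$ ($h = 2 \left(- \frac{1}{4}\right) - 2 = - \frac{1}{2} - 2 = - \frac{5}{2} \approx -2.5$)
$O{\left(r,z \right)} = - \frac{19}{2}$ ($O{\left(r,z \right)} = -7 - \frac{5}{2} = - \frac{19}{2}$)
$89 O{\left(12,2 \right)} - 35 = 89 \left(- \frac{19}{2}\right) - 35 = - \frac{1691}{2} - 35 = - \frac{1761}{2}$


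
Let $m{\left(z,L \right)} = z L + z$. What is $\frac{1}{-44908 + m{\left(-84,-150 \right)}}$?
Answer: $- \frac{1}{32392} \approx -3.0872 \cdot 10^{-5}$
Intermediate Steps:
$m{\left(z,L \right)} = z + L z$ ($m{\left(z,L \right)} = L z + z = z + L z$)
$\frac{1}{-44908 + m{\left(-84,-150 \right)}} = \frac{1}{-44908 - 84 \left(1 - 150\right)} = \frac{1}{-44908 - -12516} = \frac{1}{-44908 + 12516} = \frac{1}{-32392} = - \frac{1}{32392}$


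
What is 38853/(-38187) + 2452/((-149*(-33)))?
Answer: -10822853/20862831 ≈ -0.51876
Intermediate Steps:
38853/(-38187) + 2452/((-149*(-33))) = 38853*(-1/38187) + 2452/4917 = -4317/4243 + 2452*(1/4917) = -4317/4243 + 2452/4917 = -10822853/20862831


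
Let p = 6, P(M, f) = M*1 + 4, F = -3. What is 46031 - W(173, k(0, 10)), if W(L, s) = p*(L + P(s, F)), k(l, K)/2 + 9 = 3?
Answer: 45041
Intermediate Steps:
k(l, K) = -12 (k(l, K) = -18 + 2*3 = -18 + 6 = -12)
P(M, f) = 4 + M (P(M, f) = M + 4 = 4 + M)
W(L, s) = 24 + 6*L + 6*s (W(L, s) = 6*(L + (4 + s)) = 6*(4 + L + s) = 24 + 6*L + 6*s)
46031 - W(173, k(0, 10)) = 46031 - (24 + 6*173 + 6*(-12)) = 46031 - (24 + 1038 - 72) = 46031 - 1*990 = 46031 - 990 = 45041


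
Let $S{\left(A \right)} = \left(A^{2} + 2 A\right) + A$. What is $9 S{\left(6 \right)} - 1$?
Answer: $485$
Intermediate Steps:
$S{\left(A \right)} = A^{2} + 3 A$
$9 S{\left(6 \right)} - 1 = 9 \cdot 6 \left(3 + 6\right) - 1 = 9 \cdot 6 \cdot 9 - 1 = 9 \cdot 54 - 1 = 486 - 1 = 485$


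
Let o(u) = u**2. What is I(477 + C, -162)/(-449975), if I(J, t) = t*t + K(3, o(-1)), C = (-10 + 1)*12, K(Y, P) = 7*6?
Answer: -26286/449975 ≈ -0.058417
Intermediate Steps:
K(Y, P) = 42
C = -108 (C = -9*12 = -108)
I(J, t) = 42 + t**2 (I(J, t) = t*t + 42 = t**2 + 42 = 42 + t**2)
I(477 + C, -162)/(-449975) = (42 + (-162)**2)/(-449975) = (42 + 26244)*(-1/449975) = 26286*(-1/449975) = -26286/449975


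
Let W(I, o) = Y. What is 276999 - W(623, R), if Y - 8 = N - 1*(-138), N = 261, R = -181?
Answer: 276592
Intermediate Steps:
Y = 407 (Y = 8 + (261 - 1*(-138)) = 8 + (261 + 138) = 8 + 399 = 407)
W(I, o) = 407
276999 - W(623, R) = 276999 - 1*407 = 276999 - 407 = 276592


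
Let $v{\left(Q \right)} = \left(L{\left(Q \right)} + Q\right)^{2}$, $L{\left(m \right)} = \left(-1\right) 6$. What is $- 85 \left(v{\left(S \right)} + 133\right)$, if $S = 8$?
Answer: $-11645$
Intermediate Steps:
$L{\left(m \right)} = -6$
$v{\left(Q \right)} = \left(-6 + Q\right)^{2}$
$- 85 \left(v{\left(S \right)} + 133\right) = - 85 \left(\left(-6 + 8\right)^{2} + 133\right) = - 85 \left(2^{2} + 133\right) = - 85 \left(4 + 133\right) = \left(-85\right) 137 = -11645$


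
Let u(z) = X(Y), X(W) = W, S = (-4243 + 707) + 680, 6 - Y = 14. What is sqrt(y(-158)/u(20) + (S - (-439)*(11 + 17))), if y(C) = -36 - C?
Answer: 3*sqrt(4187)/2 ≈ 97.061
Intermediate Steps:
Y = -8 (Y = 6 - 1*14 = 6 - 14 = -8)
S = -2856 (S = -3536 + 680 = -2856)
u(z) = -8
sqrt(y(-158)/u(20) + (S - (-439)*(11 + 17))) = sqrt((-36 - 1*(-158))/(-8) + (-2856 - (-439)*(11 + 17))) = sqrt((-36 + 158)*(-1/8) + (-2856 - (-439)*28)) = sqrt(122*(-1/8) + (-2856 - 1*(-12292))) = sqrt(-61/4 + (-2856 + 12292)) = sqrt(-61/4 + 9436) = sqrt(37683/4) = 3*sqrt(4187)/2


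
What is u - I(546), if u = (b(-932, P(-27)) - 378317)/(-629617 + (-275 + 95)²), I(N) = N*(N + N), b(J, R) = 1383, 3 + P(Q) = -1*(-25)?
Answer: -356079509410/597217 ≈ -5.9623e+5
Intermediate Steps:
P(Q) = 22 (P(Q) = -3 - 1*(-25) = -3 + 25 = 22)
I(N) = 2*N² (I(N) = N*(2*N) = 2*N²)
u = 376934/597217 (u = (1383 - 378317)/(-629617 + (-275 + 95)²) = -376934/(-629617 + (-180)²) = -376934/(-629617 + 32400) = -376934/(-597217) = -376934*(-1/597217) = 376934/597217 ≈ 0.63115)
u - I(546) = 376934/597217 - 2*546² = 376934/597217 - 2*298116 = 376934/597217 - 1*596232 = 376934/597217 - 596232 = -356079509410/597217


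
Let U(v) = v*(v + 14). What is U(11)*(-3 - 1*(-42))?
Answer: 10725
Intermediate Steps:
U(v) = v*(14 + v)
U(11)*(-3 - 1*(-42)) = (11*(14 + 11))*(-3 - 1*(-42)) = (11*25)*(-3 + 42) = 275*39 = 10725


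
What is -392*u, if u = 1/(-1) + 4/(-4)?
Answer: 784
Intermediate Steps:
u = -2 (u = 1*(-1) + 4*(-¼) = -1 - 1 = -2)
-392*u = -392*(-2) = 784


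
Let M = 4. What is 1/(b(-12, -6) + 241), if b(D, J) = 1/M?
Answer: 4/965 ≈ 0.0041451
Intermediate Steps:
b(D, J) = ¼ (b(D, J) = 1/4 = ¼)
1/(b(-12, -6) + 241) = 1/(¼ + 241) = 1/(965/4) = 4/965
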